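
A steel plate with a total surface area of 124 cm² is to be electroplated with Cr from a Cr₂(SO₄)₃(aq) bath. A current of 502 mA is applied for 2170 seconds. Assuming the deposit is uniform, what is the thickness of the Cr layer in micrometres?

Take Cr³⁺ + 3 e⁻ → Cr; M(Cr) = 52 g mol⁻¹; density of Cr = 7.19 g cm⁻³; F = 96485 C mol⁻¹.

2.20 μm

Q = I·t = 0.5020 × 2170.0 = 1089 C; n(e⁻) = 0.01129 mol.
n(Cr) = n(e⁻)/3 = 0.003763 mol, so m = 0.003763 × 52 = 0.1957 g.
Volume = m/ρ = 0.1957 / 7.19 = 0.02722 cm³.
Thickness = V/A = 0.02722 / 124 = 2.20 × 10⁻⁴ cm = 2.20 μm.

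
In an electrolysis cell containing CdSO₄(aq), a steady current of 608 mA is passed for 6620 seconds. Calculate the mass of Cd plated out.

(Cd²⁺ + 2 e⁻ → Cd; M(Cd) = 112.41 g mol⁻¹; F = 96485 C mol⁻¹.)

Q = I·t = 0.6080 A × 6620.0 s = 4025 C.
n(e⁻) = Q/F = 4025 / 96485 = 0.04172 mol.
Cd²⁺ + 2 e⁻ → Cd, so n(Cd) = n(e⁻)/2 = 0.02086 mol.
m = n·M = 0.02086 × 112.41 = 2.34 g.

2.34 g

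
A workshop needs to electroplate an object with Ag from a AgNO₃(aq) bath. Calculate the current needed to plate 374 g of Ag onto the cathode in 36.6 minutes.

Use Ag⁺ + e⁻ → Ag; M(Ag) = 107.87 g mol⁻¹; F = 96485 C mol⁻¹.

n(Ag) = 374 / 107.87 = 3.467 mol.
n(e⁻) = 1 × 3.467 = 3.467 mol.
Q = n(e⁻)·F = 3.467 × 96485 = 334500 C.
I = Q/t = 334500 / 2196.0 s = 152 A.

152 A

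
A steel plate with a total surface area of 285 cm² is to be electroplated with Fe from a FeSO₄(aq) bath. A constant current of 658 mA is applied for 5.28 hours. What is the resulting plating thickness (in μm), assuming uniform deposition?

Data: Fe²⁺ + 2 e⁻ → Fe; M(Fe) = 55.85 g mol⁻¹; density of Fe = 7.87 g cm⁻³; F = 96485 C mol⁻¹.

Q = I·t = 0.6580 × 19008 = 12510 C; n(e⁻) = 0.1296 mol.
n(Fe) = n(e⁻)/2 = 0.06481 mol, so m = 0.06481 × 55.85 = 3.620 g.
Volume = m/ρ = 3.620 / 7.87 = 0.4600 cm³.
Thickness = V/A = 0.4600 / 285 = 0.00161 cm = 16.1 μm.

16.1 μm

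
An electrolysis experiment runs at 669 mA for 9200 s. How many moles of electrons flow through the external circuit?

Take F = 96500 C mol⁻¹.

Q = I·t = 0.6690 A × 9200.0 s = 6155 C.
n(e⁻) = Q/F = 6155 / 96500 = 0.0638 mol.

0.0638 mol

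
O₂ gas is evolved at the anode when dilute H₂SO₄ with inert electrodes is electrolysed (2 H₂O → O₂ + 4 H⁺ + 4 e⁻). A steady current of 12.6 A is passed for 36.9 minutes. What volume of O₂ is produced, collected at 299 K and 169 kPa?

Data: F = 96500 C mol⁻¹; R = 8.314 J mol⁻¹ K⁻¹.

1.06 L

Q = I·t = 12.60 A × 2214.0 s = 27900 C.
n(e⁻) = Q/F = 27900 / 96500 = 0.2891 mol.
4 electrons are transferred per O₂ molecule, so n(O₂) = 0.2891 / 4 = 0.07227 mol.
V = nRT/P = (0.07227 × 8.314 × 299) / (169 × 10³ Pa) = 0.00106 m³ = 1.06 L.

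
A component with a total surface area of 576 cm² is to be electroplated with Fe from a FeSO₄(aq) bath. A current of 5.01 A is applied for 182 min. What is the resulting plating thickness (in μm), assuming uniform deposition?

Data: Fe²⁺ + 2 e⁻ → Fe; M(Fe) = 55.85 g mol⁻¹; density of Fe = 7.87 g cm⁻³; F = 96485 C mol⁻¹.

Q = I·t = 5.010 × 10920 = 54710 C; n(e⁻) = 0.5670 mol.
n(Fe) = n(e⁻)/2 = 0.2835 mol, so m = 0.2835 × 55.85 = 15.83 g.
Volume = m/ρ = 15.83 / 7.87 = 2.012 cm³.
Thickness = V/A = 2.012 / 576 = 0.00349 cm = 34.9 μm.

34.9 μm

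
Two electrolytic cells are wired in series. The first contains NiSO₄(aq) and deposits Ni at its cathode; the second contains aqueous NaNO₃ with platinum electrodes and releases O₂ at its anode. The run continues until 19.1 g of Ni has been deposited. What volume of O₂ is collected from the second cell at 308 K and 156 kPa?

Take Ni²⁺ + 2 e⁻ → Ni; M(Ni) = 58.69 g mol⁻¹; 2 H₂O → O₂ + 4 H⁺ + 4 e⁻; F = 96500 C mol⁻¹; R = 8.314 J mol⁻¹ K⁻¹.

n(Ni) = 19.1 / 58.69 = 0.3254 mol, so n(e⁻) = 2 × 0.3254 = 0.6509 mol.
The cells are in series, so the same 0.6509 mol of electrons passes through the second cell.
2 H₂O → O₂ + 4 H⁺ + 4 e⁻ — 4 mol e⁻ per mol O₂, so n(O₂) = 0.6509/4 = 0.1627 mol.
V = nRT/P = (0.1627 × 8.314 × 308) / (156 × 10³) = 0.00267 m³ = 2.67 L.

2.67 L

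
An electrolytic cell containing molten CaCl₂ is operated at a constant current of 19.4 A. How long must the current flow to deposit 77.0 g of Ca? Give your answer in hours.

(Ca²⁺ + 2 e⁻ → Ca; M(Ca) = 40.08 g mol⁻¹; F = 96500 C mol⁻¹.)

n(Ca) = m/M = 77.0 / 40.08 = 1.921 mol.
Each Ca atom requires 2 electrons, so n(e⁻) = 2 × 1.921 = 3.842 mol.
Q = n(e⁻)·F = 3.842 × 96500 = 370800 C.
t = Q/I = 370800 / 19.40 A = 19110 s = 5.31 h.

5.31 h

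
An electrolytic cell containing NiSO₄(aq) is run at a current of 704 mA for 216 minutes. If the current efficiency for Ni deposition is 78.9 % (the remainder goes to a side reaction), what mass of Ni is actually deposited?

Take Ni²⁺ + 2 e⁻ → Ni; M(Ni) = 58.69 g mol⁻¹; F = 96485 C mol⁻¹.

Q = I·t = 0.7040 × 12960 = 9124 C.
n(e⁻) = 9124/96485 = 0.09456 mol; theoretically n(Ni) = 0.09456/2 = 0.04728 mol, m_theo = 2.775 g.
At 78.9 % efficiency, m_actual = 0.789 × 2.775 = 2.19 g.

2.19 g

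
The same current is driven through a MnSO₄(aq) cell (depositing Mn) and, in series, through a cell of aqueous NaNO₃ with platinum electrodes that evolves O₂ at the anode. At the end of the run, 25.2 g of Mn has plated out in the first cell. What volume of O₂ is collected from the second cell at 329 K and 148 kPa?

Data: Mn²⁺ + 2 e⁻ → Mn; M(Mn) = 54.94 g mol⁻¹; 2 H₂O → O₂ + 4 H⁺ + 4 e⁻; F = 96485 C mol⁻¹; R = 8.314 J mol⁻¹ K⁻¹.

n(Mn) = 25.2 / 54.94 = 0.4587 mol, so n(e⁻) = 2 × 0.4587 = 0.9174 mol.
The cells are in series, so the same 0.9174 mol of electrons passes through the second cell.
2 H₂O → O₂ + 4 H⁺ + 4 e⁻ — 4 mol e⁻ per mol O₂, so n(O₂) = 0.9174/4 = 0.2293 mol.
V = nRT/P = (0.2293 × 8.314 × 329) / (148 × 10³) = 0.00424 m³ = 4.24 L.

4.24 L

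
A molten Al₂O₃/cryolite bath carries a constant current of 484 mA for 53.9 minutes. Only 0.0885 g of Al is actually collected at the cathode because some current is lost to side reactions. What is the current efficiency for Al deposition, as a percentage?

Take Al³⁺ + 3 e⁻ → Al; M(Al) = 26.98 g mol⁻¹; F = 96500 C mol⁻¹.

Q = I·t = 0.4840 × 3234.0 = 1565 C; n(e⁻) = 1565/96500 = 0.01622 mol.
Theoretical n(Al) = n(e⁻)/3 = 0.005407 mol, i.e. m_theo = 0.005407 × 26.98 = 0.1459 g.
Efficiency = m_actual / m_theo = 0.0885 / 0.1459 = 60.7 %.

60.7 %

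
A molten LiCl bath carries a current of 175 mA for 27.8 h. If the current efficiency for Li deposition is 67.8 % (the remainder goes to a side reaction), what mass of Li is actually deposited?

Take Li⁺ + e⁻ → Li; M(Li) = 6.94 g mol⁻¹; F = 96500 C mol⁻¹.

Q = I·t = 0.1750 × 100080 = 17510 C.
n(e⁻) = 17510/96500 = 0.1815 mol; theoretically n(Li) = 0.1815/1 = 0.1815 mol, m_theo = 1.260 g.
At 67.8 % efficiency, m_actual = 0.678 × 1.260 = 0.854 g.

0.854 g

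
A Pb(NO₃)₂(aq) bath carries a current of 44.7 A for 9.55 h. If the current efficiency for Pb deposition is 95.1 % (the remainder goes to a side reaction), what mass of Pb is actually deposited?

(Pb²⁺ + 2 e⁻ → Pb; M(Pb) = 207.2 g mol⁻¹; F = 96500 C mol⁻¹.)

Q = I·t = 44.70 × 34380 = 1537000 C.
n(e⁻) = 1537000/96500 = 15.93 mol; theoretically n(Pb) = 15.93/2 = 7.963 mol, m_theo = 1650 g.
At 95.1 % efficiency, m_actual = 0.951 × 1650 = 1570 g.

1570 g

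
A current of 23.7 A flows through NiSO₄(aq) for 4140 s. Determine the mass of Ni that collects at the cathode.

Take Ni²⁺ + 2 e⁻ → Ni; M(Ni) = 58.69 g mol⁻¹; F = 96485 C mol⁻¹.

29.8 g

Q = I·t = 23.70 A × 4140.0 s = 98120 C.
n(e⁻) = Q/F = 98120 / 96485 = 1.017 mol.
Ni²⁺ + 2 e⁻ → Ni, so n(Ni) = n(e⁻)/2 = 0.5085 mol.
m = n·M = 0.5085 × 58.69 = 29.8 g.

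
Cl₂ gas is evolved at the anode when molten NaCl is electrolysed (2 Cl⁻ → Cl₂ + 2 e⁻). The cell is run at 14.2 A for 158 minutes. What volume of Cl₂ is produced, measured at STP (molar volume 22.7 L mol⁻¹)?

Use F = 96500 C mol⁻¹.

Q = I·t = 14.20 A × 9480.0 s = 134600 C.
n(e⁻) = Q/F = 134600 / 96500 = 1.395 mol.
2 electrons are transferred per Cl₂ molecule, so n(Cl₂) = 1.395 / 2 = 0.6975 mol.
V = n × V_m = 0.6975 × 22.7 = 15.8 L.

15.8 L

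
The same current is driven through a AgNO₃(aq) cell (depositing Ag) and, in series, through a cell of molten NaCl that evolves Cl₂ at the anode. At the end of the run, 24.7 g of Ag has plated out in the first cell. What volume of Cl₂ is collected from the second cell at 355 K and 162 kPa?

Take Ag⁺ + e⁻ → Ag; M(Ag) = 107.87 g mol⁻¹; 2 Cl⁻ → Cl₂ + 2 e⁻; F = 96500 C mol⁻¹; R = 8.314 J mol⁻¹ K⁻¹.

n(Ag) = 24.7 / 107.87 = 0.2290 mol, so n(e⁻) = 1 × 0.2290 = 0.2290 mol.
The cells are in series, so the same 0.2290 mol of electrons passes through the second cell.
2 Cl⁻ → Cl₂ + 2 e⁻ — 2 mol e⁻ per mol Cl₂, so n(Cl₂) = 0.2290/2 = 0.1145 mol.
V = nRT/P = (0.1145 × 8.314 × 355) / (162 × 10³) = 0.00209 m³ = 2.09 L.

2.09 L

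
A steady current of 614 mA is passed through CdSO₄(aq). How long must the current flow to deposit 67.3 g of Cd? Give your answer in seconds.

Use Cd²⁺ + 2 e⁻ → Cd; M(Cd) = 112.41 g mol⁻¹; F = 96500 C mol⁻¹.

1.88 × 10⁵ s

n(Cd) = m/M = 67.3 / 112.41 = 0.5987 mol.
Each Cd atom requires 2 electrons, so n(e⁻) = 2 × 0.5987 = 1.197 mol.
Q = n(e⁻)·F = 1.197 × 96500 = 115500 C.
t = Q/I = 115500 / 0.6140 A = 188200 s.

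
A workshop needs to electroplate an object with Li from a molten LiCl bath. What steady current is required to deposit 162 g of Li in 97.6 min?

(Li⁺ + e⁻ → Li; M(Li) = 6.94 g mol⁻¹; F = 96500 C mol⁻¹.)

n(Li) = 162 / 6.94 = 23.34 mol.
n(e⁻) = 1 × 23.34 = 23.34 mol.
Q = n(e⁻)·F = 23.34 × 96500 = 2253000 C.
I = Q/t = 2253000 / 5856.0 s = 385 A.

385 A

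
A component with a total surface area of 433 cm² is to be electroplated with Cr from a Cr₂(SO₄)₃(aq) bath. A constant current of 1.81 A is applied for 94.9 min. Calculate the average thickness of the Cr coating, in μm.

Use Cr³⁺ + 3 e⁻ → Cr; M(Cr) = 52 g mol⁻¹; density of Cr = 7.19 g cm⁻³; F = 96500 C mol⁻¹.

5.95 μm

Q = I·t = 1.810 × 5694.0 = 10310 C; n(e⁻) = 0.1068 mol.
n(Cr) = n(e⁻)/3 = 0.03560 mol, so m = 0.03560 × 52 = 1.851 g.
Volume = m/ρ = 1.851 / 7.19 = 0.2575 cm³.
Thickness = V/A = 0.2575 / 433 = 5.95 × 10⁻⁴ cm = 5.95 μm.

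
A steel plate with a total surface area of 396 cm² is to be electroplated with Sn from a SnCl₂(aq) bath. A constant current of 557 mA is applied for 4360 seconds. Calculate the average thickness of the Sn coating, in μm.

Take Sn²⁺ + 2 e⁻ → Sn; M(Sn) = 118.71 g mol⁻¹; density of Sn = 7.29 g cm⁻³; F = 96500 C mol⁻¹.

5.17 μm

Q = I·t = 0.5570 × 4360.0 = 2429 C; n(e⁻) = 0.02517 mol.
n(Sn) = n(e⁻)/2 = 0.01258 mol, so m = 0.01258 × 118.71 = 1.494 g.
Volume = m/ρ = 1.494 / 7.29 = 0.2049 cm³.
Thickness = V/A = 0.2049 / 396 = 5.17 × 10⁻⁴ cm = 5.17 μm.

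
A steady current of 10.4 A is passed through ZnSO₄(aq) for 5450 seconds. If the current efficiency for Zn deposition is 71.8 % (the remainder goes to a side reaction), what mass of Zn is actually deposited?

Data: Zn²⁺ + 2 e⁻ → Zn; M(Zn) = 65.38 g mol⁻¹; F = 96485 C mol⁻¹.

13.8 g

Q = I·t = 10.40 × 5450.0 = 56680 C.
n(e⁻) = 56680/96485 = 0.5874 mol; theoretically n(Zn) = 0.5874/2 = 0.2937 mol, m_theo = 19.20 g.
At 71.8 % efficiency, m_actual = 0.718 × 19.20 = 13.8 g.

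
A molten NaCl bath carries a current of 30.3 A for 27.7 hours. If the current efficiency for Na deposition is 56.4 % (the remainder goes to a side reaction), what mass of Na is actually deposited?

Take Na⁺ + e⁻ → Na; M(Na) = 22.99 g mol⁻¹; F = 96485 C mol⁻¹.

Q = I·t = 30.30 × 99720 = 3022000 C.
n(e⁻) = 3022000/96485 = 31.32 mol; theoretically n(Na) = 31.32/1 = 31.32 mol, m_theo = 720.0 g.
At 56.4 % efficiency, m_actual = 0.564 × 720.0 = 406 g.

406 g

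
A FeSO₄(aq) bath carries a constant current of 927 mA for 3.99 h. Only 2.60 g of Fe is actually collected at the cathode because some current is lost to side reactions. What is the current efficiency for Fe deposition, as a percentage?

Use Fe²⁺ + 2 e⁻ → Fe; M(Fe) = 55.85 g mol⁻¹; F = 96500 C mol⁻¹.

67.5 %

Q = I·t = 0.9270 × 14364 = 13320 C; n(e⁻) = 13320/96500 = 0.1380 mol.
Theoretical n(Fe) = n(e⁻)/2 = 0.06899 mol, i.e. m_theo = 0.06899 × 55.85 = 3.853 g.
Efficiency = m_actual / m_theo = 2.60 / 3.853 = 67.5 %.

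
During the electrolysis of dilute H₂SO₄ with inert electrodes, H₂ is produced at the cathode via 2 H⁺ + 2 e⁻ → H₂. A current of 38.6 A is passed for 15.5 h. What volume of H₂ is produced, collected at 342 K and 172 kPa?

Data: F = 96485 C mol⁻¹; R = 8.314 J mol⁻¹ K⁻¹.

185 L

Q = I·t = 38.60 A × 55800 s = 2154000 C.
n(e⁻) = Q/F = 2154000 / 96485 = 22.32 mol.
2 electrons are transferred per H₂ molecule, so n(H₂) = 22.32 / 2 = 11.16 mol.
V = nRT/P = (11.16 × 8.314 × 342) / (172 × 10³ Pa) = 0.185 m³ = 185 L.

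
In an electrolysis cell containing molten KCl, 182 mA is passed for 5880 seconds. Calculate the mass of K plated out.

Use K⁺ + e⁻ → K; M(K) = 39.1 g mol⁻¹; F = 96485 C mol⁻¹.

Q = I·t = 0.1820 A × 5880.0 s = 1070 C.
n(e⁻) = Q/F = 1070 / 96485 = 0.01109 mol.
K⁺ + e⁻ → K, so n(K) = n(e⁻)/1 = 0.01109 mol.
m = n·M = 0.01109 × 39.1 = 0.434 g.

0.434 g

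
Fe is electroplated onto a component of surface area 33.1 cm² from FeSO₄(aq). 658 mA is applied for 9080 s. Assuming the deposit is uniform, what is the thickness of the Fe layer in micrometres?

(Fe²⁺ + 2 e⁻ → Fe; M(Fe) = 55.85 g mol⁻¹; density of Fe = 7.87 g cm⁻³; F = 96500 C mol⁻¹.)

Q = I·t = 0.6580 × 9080.0 = 5975 C; n(e⁻) = 0.06191 mol.
n(Fe) = n(e⁻)/2 = 0.03096 mol, so m = 0.03096 × 55.85 = 1.729 g.
Volume = m/ρ = 1.729 / 7.87 = 0.2197 cm³.
Thickness = V/A = 0.2197 / 33.1 = 0.00664 cm = 66.4 μm.

66.4 μm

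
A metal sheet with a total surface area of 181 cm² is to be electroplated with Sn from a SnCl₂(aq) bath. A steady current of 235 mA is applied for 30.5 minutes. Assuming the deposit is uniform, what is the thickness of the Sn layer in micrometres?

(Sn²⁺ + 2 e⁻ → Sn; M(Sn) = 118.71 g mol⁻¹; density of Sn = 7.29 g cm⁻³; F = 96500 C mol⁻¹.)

2.00 μm

Q = I·t = 0.2350 × 1830.0 = 430.0 C; n(e⁻) = 0.004456 mol.
n(Sn) = n(e⁻)/2 = 0.002228 mol, so m = 0.002228 × 118.71 = 0.2645 g.
Volume = m/ρ = 0.2645 / 7.29 = 0.03628 cm³.
Thickness = V/A = 0.03628 / 181 = 2.00 × 10⁻⁴ cm = 2.00 μm.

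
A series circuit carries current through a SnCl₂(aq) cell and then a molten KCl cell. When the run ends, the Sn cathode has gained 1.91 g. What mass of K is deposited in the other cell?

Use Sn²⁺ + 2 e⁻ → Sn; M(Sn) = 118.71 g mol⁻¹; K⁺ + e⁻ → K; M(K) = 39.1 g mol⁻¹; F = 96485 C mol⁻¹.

n(Sn) = 1.91 / 118.71 = 0.01609 mol.
Since Sn²⁺ + 2 e⁻ → Sn, n(e⁻) passed = 2 × 0.01609 = 0.03218 mol.
Cells in series carry the same charge, so the same 0.03218 mol of electrons passes through cell 2.
K⁺ + e⁻ → K, so n(K) = 0.03218 / 1 = 0.03218 mol.
m(K) = 0.03218 × 39.1 = 1.26 g.

1.26 g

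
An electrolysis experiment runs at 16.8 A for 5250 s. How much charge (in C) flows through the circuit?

Q = I·t = 16.80 A × 5250.0 s = 88200 C.

88200 C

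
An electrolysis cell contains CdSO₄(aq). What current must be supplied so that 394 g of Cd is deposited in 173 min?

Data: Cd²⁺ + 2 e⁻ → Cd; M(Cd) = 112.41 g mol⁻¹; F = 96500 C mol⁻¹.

n(Cd) = 394 / 112.41 = 3.505 mol.
n(e⁻) = 2 × 3.505 = 7.010 mol.
Q = n(e⁻)·F = 7.010 × 96500 = 676500 C.
I = Q/t = 676500 / 10380 s = 65.2 A.

65.2 A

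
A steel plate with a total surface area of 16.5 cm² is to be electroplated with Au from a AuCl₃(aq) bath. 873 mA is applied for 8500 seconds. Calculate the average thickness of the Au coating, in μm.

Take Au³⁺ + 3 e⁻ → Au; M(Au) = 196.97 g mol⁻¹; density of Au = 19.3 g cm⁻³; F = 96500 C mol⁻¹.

159 μm

Q = I·t = 0.8730 × 8500.0 = 7420 C; n(e⁻) = 0.07690 mol.
n(Au) = n(e⁻)/3 = 0.02563 mol, so m = 0.02563 × 196.97 = 5.049 g.
Volume = m/ρ = 5.049 / 19.3 = 0.2616 cm³.
Thickness = V/A = 0.2616 / 16.5 = 0.0159 cm = 159 μm.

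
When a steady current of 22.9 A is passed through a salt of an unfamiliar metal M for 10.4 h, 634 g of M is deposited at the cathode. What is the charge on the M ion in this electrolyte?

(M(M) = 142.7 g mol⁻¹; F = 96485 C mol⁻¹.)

+2

Q = I·t = 22.90 A × 37440 s = 857400 C, so n(e⁻) = 857400/96485 = 8.886 mol.
n(M) deposited = 634 / 142.7 = 4.443 mol.
Electrons per atom = n(e⁻)/n(M) = 8.886 / 4.443 = 2.00 ≈ 2, so the ion is M²⁺.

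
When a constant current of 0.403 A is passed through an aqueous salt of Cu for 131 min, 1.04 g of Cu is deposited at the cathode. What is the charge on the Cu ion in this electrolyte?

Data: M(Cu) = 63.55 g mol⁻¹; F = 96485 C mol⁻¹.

+2

Q = I·t = 0.4030 A × 7860.0 s = 3168 C, so n(e⁻) = 3168/96485 = 0.03283 mol.
n(Cu) deposited = 1.04 / 63.55 = 0.01637 mol.
Electrons per atom = n(e⁻)/n(Cu) = 0.03283 / 0.01637 = 2.01 ≈ 2, so the ion is Cu²⁺.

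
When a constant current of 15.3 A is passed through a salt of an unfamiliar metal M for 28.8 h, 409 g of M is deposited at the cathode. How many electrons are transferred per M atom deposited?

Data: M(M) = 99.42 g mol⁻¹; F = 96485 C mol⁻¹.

4

Q = I·t = 15.30 A × 103680 s = 1586000 C, so n(e⁻) = 1586000/96485 = 16.44 mol.
n(M) deposited = 409 / 99.42 = 4.114 mol.
Electrons per atom = n(e⁻)/n(M) = 16.44 / 4.114 = 4.00 ≈ 4, so the ion is M⁴⁺.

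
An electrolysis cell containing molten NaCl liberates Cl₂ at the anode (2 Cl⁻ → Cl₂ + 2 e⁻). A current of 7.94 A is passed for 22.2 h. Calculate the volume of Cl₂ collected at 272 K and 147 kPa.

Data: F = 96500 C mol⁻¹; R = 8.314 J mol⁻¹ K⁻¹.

Q = I·t = 7.940 A × 79920 s = 634600 C.
n(e⁻) = Q/F = 634600 / 96500 = 6.576 mol.
2 electrons are transferred per Cl₂ molecule, so n(Cl₂) = 6.576 / 2 = 3.288 mol.
V = nRT/P = (3.288 × 8.314 × 272) / (147 × 10³ Pa) = 0.0506 m³ = 50.6 L.

50.6 L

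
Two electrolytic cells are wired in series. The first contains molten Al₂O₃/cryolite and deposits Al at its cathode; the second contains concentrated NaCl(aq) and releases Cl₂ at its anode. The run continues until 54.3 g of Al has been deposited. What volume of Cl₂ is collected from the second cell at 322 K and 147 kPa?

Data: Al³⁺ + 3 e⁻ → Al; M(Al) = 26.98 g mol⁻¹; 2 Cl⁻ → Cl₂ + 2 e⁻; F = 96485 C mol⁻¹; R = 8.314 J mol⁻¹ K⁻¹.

55.0 L

n(Al) = 54.3 / 26.98 = 2.013 mol, so n(e⁻) = 3 × 2.013 = 6.038 mol.
The cells are in series, so the same 6.038 mol of electrons passes through the second cell.
2 Cl⁻ → Cl₂ + 2 e⁻ — 2 mol e⁻ per mol Cl₂, so n(Cl₂) = 6.038/2 = 3.019 mol.
V = nRT/P = (3.019 × 8.314 × 322) / (147 × 10³) = 0.0550 m³ = 55.0 L.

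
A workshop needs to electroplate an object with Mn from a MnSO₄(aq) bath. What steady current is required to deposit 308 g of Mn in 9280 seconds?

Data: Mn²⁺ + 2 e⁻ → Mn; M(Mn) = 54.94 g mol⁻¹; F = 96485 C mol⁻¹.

n(Mn) = 308 / 54.94 = 5.606 mol.
n(e⁻) = 2 × 5.606 = 11.21 mol.
Q = n(e⁻)·F = 11.21 × 96485 = 1082000 C.
I = Q/t = 1082000 / 9280.0 s = 117 A.

117 A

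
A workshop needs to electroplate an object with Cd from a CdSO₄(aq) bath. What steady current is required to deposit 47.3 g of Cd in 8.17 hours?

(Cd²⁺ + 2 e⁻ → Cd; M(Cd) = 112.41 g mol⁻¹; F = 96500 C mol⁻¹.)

2.76 A

n(Cd) = 47.3 / 112.41 = 0.4208 mol.
n(e⁻) = 2 × 0.4208 = 0.8416 mol.
Q = n(e⁻)·F = 0.8416 × 96500 = 81210 C.
I = Q/t = 81210 / 29412 s = 2.76 A.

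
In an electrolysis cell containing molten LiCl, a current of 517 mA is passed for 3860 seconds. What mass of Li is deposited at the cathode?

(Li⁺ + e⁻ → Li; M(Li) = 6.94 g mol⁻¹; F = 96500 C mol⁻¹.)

Q = I·t = 0.5170 A × 3860.0 s = 1996 C.
n(e⁻) = Q/F = 1996 / 96500 = 0.02068 mol.
Li⁺ + e⁻ → Li, so n(Li) = n(e⁻)/1 = 0.02068 mol.
m = n·M = 0.02068 × 6.94 = 0.144 g.

0.144 g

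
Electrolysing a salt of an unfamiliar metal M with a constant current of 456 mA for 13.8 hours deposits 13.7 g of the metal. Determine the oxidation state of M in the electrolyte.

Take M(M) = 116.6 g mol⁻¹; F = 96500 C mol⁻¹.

+2

Q = I·t = 0.4560 A × 49680 s = 22650 C, so n(e⁻) = 22650/96500 = 0.2348 mol.
n(M) deposited = 13.7 / 116.6 = 0.1175 mol.
Electrons per atom = n(e⁻)/n(M) = 0.2348 / 0.1175 = 2.00 ≈ 2, so the ion is M²⁺.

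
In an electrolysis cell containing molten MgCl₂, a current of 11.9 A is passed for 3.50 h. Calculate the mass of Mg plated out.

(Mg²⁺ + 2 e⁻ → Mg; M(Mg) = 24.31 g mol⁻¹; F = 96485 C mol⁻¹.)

18.9 g

Q = I·t = 11.90 A × 12600 s = 149900 C.
n(e⁻) = Q/F = 149900 / 96485 = 1.554 mol.
Mg²⁺ + 2 e⁻ → Mg, so n(Mg) = n(e⁻)/2 = 0.7770 mol.
m = n·M = 0.7770 × 24.31 = 18.9 g.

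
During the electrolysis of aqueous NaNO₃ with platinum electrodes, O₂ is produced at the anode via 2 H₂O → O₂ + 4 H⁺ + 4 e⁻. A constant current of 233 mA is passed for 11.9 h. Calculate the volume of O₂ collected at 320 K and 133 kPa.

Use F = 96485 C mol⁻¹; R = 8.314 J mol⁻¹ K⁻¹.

0.517 L

Q = I·t = 0.2330 A × 42840 s = 9982 C.
n(e⁻) = Q/F = 9982 / 96485 = 0.1035 mol.
4 electrons are transferred per O₂ molecule, so n(O₂) = 0.1035 / 4 = 0.02586 mol.
V = nRT/P = (0.02586 × 8.314 × 320) / (133 × 10³ Pa) = 5.17 × 10⁻⁴ m³ = 0.517 L.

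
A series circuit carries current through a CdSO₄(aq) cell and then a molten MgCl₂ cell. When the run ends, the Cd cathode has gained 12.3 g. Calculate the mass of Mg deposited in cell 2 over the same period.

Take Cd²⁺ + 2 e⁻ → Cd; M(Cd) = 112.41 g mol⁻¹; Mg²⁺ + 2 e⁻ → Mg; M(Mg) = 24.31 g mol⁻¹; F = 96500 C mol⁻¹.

n(Cd) = 12.3 / 112.41 = 0.1094 mol.
Since Cd²⁺ + 2 e⁻ → Cd, n(e⁻) passed = 2 × 0.1094 = 0.2188 mol.
Cells in series carry the same charge, so the same 0.2188 mol of electrons passes through cell 2.
Mg²⁺ + 2 e⁻ → Mg, so n(Mg) = 0.2188 / 2 = 0.1094 mol.
m(Mg) = 0.1094 × 24.31 = 2.66 g.

2.66 g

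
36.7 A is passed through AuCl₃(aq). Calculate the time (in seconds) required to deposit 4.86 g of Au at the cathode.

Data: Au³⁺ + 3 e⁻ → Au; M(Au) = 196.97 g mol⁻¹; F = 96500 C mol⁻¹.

195 s

n(Au) = m/M = 4.86 / 196.97 = 0.02467 mol.
Each Au atom requires 3 electrons, so n(e⁻) = 3 × 0.02467 = 0.07402 mol.
Q = n(e⁻)·F = 0.07402 × 96500 = 7143 C.
t = Q/I = 7143 / 36.70 A = 194.6 s.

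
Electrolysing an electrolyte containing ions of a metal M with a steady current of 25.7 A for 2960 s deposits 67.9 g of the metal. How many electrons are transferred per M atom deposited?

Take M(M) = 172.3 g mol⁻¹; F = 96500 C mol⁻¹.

2

Q = I·t = 25.70 A × 2960.0 s = 76070 C, so n(e⁻) = 76070/96500 = 0.7883 mol.
n(M) deposited = 67.9 / 172.3 = 0.3941 mol.
Electrons per atom = n(e⁻)/n(M) = 0.7883 / 0.3941 = 2.00 ≈ 2, so the ion is M²⁺.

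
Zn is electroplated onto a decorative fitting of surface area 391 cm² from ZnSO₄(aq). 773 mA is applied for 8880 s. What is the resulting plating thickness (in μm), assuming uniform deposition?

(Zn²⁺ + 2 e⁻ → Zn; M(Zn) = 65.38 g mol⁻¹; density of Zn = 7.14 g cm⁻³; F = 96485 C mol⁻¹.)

Q = I·t = 0.7730 × 8880.0 = 6864 C; n(e⁻) = 0.07114 mol.
n(Zn) = n(e⁻)/2 = 0.03557 mol, so m = 0.03557 × 65.38 = 2.326 g.
Volume = m/ρ = 2.326 / 7.14 = 0.3257 cm³.
Thickness = V/A = 0.3257 / 391 = 8.33 × 10⁻⁴ cm = 8.33 μm.

8.33 μm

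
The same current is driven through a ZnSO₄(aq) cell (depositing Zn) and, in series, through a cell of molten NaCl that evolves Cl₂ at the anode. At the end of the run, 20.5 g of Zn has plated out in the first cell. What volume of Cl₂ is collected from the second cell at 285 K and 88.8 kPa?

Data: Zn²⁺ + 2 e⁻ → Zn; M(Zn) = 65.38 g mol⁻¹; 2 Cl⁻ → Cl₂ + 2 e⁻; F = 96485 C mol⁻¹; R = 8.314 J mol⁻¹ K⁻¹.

8.37 L

n(Zn) = 20.5 / 65.38 = 0.3136 mol, so n(e⁻) = 2 × 0.3136 = 0.6271 mol.
The cells are in series, so the same 0.6271 mol of electrons passes through the second cell.
2 Cl⁻ → Cl₂ + 2 e⁻ — 2 mol e⁻ per mol Cl₂, so n(Cl₂) = 0.6271/2 = 0.3136 mol.
V = nRT/P = (0.3136 × 8.314 × 285) / (88.8 × 10³) = 0.00837 m³ = 8.37 L.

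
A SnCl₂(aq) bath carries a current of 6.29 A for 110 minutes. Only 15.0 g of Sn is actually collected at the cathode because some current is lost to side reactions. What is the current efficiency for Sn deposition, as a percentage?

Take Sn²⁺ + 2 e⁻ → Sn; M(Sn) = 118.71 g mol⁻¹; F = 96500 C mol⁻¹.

58.7 %

Q = I·t = 6.290 × 6600.0 = 41510 C; n(e⁻) = 41510/96500 = 0.4302 mol.
Theoretical n(Sn) = n(e⁻)/2 = 0.2151 mol, i.e. m_theo = 0.2151 × 118.71 = 25.53 g.
Efficiency = m_actual / m_theo = 15.0 / 25.53 = 58.7 %.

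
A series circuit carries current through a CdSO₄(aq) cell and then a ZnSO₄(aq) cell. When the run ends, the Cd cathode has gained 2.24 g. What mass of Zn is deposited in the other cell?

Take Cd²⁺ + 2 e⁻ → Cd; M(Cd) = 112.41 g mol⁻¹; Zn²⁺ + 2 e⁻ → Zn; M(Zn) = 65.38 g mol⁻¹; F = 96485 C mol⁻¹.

1.30 g

n(Cd) = 2.24 / 112.41 = 0.01993 mol.
Since Cd²⁺ + 2 e⁻ → Cd, n(e⁻) passed = 2 × 0.01993 = 0.03985 mol.
Cells in series carry the same charge, so the same 0.03985 mol of electrons passes through cell 2.
Zn²⁺ + 2 e⁻ → Zn, so n(Zn) = 0.03985 / 2 = 0.01993 mol.
m(Zn) = 0.01993 × 65.38 = 1.30 g.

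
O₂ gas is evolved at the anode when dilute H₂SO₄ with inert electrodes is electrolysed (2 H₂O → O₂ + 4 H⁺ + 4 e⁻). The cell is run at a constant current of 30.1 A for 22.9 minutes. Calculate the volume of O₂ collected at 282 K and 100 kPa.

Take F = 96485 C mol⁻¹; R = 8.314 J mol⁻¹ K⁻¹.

2.51 L

Q = I·t = 30.10 A × 1374.0 s = 41360 C.
n(e⁻) = Q/F = 41360 / 96485 = 0.4286 mol.
4 electrons are transferred per O₂ molecule, so n(O₂) = 0.4286 / 4 = 0.1072 mol.
V = nRT/P = (0.1072 × 8.314 × 282) / (100 × 10³ Pa) = 0.00251 m³ = 2.51 L.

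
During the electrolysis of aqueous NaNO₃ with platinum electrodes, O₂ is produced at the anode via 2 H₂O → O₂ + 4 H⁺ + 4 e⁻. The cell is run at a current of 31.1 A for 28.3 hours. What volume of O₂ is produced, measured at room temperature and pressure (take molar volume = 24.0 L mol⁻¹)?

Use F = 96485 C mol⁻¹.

Q = I·t = 31.10 A × 101880 s = 3168000 C.
n(e⁻) = Q/F = 3168000 / 96485 = 32.84 mol.
4 electrons are transferred per O₂ molecule, so n(O₂) = 32.84 / 4 = 8.210 mol.
V = n × V_m = 8.210 × 24.0 = 197 L.

197 L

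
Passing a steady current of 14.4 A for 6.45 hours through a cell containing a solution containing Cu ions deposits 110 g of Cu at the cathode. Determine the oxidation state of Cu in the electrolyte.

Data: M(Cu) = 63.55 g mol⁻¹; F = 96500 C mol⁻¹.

Q = I·t = 14.40 A × 23220 s = 334400 C, so n(e⁻) = 334400/96500 = 3.465 mol.
n(Cu) deposited = 110 / 63.55 = 1.731 mol.
Electrons per atom = n(e⁻)/n(Cu) = 3.465 / 1.731 = 2.00 ≈ 2, so the ion is Cu²⁺.

+2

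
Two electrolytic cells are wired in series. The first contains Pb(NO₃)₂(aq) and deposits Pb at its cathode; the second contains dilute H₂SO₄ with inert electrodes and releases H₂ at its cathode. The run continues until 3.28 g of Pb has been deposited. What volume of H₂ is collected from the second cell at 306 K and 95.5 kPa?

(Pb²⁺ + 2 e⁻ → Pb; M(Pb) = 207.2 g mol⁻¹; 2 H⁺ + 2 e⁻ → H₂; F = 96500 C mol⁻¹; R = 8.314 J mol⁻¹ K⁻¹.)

n(Pb) = 3.28 / 207.2 = 0.01583 mol, so n(e⁻) = 2 × 0.01583 = 0.03166 mol.
The cells are in series, so the same 0.03166 mol of electrons passes through the second cell.
2 H⁺ + 2 e⁻ → H₂ — 2 mol e⁻ per mol H₂, so n(H₂) = 0.03166/2 = 0.01583 mol.
V = nRT/P = (0.01583 × 8.314 × 306) / (95.5 × 10³) = 4.22 × 10⁻⁴ m³ = 0.422 L.

0.422 L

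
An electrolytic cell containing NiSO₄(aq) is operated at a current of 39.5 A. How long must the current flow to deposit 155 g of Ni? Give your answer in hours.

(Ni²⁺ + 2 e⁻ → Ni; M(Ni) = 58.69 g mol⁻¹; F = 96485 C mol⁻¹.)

3.58 h

n(Ni) = m/M = 155 / 58.69 = 2.641 mol.
Each Ni atom requires 2 electrons, so n(e⁻) = 2 × 2.641 = 5.282 mol.
Q = n(e⁻)·F = 5.282 × 96485 = 509600 C.
t = Q/I = 509600 / 39.50 A = 12900 s = 3.58 h.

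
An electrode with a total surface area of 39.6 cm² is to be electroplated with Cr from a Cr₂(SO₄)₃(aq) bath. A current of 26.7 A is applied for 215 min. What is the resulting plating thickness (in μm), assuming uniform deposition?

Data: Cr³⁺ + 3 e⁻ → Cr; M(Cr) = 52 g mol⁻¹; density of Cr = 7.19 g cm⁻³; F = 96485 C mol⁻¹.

2170 μm

Q = I·t = 26.70 × 12900 = 344400 C; n(e⁻) = 3.570 mol.
n(Cr) = n(e⁻)/3 = 1.190 mol, so m = 1.190 × 52 = 61.88 g.
Volume = m/ρ = 61.88 / 7.19 = 8.606 cm³.
Thickness = V/A = 8.606 / 39.6 = 0.217 cm = 2170 μm.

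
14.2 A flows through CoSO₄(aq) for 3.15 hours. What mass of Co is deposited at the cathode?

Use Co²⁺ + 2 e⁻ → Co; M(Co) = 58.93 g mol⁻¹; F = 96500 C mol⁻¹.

49.2 g

Q = I·t = 14.20 A × 11340 s = 161000 C.
n(e⁻) = Q/F = 161000 / 96500 = 1.669 mol.
Co²⁺ + 2 e⁻ → Co, so n(Co) = n(e⁻)/2 = 0.8343 mol.
m = n·M = 0.8343 × 58.93 = 49.2 g.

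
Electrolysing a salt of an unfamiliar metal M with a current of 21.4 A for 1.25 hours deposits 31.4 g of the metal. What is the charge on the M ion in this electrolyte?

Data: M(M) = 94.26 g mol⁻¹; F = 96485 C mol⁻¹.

Q = I·t = 21.40 A × 4500.0 s = 96300 C, so n(e⁻) = 96300/96485 = 0.9981 mol.
n(M) deposited = 31.4 / 94.26 = 0.3331 mol.
Electrons per atom = n(e⁻)/n(M) = 0.9981 / 0.3331 = 3.00 ≈ 3, so the ion is M³⁺.

+3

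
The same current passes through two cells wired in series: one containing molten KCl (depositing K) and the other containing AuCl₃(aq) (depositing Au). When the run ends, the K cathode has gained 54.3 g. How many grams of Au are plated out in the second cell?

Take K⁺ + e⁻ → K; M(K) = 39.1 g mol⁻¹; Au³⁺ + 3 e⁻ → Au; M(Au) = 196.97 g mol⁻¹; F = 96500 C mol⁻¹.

n(K) = 54.3 / 39.1 = 1.389 mol.
Since K⁺ + e⁻ → K, n(e⁻) passed = 1 × 1.389 = 1.389 mol.
Cells in series carry the same charge, so the same 1.389 mol of electrons passes through cell 2.
Au³⁺ + 3 e⁻ → Au, so n(Au) = 1.389 / 3 = 0.4629 mol.
m(Au) = 0.4629 × 196.97 = 91.2 g.

91.2 g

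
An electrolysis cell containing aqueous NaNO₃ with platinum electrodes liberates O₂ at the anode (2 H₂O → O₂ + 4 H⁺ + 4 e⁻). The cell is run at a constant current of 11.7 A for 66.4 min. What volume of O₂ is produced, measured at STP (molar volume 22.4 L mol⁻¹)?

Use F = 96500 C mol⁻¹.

2.70 L

Q = I·t = 11.70 A × 3984.0 s = 46610 C.
n(e⁻) = Q/F = 46610 / 96500 = 0.4830 mol.
4 electrons are transferred per O₂ molecule, so n(O₂) = 0.4830 / 4 = 0.1208 mol.
V = n × V_m = 0.1208 × 22.4 = 2.70 L.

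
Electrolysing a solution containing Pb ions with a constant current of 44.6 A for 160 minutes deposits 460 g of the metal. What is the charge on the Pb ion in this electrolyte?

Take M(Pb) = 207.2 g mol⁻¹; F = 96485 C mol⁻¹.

+2

Q = I·t = 44.60 A × 9600.0 s = 428200 C, so n(e⁻) = 428200/96485 = 4.438 mol.
n(Pb) deposited = 460 / 207.2 = 2.220 mol.
Electrons per atom = n(e⁻)/n(Pb) = 4.438 / 2.220 = 2.00 ≈ 2, so the ion is Pb²⁺.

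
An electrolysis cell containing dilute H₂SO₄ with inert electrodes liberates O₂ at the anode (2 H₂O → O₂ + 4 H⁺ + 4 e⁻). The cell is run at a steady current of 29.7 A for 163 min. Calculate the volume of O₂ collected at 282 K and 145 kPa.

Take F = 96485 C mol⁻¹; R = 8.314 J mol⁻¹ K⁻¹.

Q = I·t = 29.70 A × 9780.0 s = 290500 C.
n(e⁻) = Q/F = 290500 / 96485 = 3.010 mol.
4 electrons are transferred per O₂ molecule, so n(O₂) = 3.010 / 4 = 0.7526 mol.
V = nRT/P = (0.7526 × 8.314 × 282) / (145 × 10³ Pa) = 0.0122 m³ = 12.2 L.

12.2 L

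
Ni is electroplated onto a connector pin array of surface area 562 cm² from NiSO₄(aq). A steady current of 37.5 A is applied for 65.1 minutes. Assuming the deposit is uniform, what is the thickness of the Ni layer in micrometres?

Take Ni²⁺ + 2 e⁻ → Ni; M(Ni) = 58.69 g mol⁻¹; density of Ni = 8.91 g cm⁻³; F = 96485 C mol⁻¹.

Q = I·t = 37.50 × 3906.0 = 146500 C; n(e⁻) = 1.518 mol.
n(Ni) = n(e⁻)/2 = 0.7591 mol, so m = 0.7591 × 58.69 = 44.55 g.
Volume = m/ρ = 44.55 / 8.91 = 5.000 cm³.
Thickness = V/A = 5.000 / 562 = 0.00890 cm = 89.0 μm.

89.0 μm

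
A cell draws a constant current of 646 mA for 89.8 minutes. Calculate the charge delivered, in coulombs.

Q = I·t = 0.6460 A × 5388.0 s = 3480 C.

3480 C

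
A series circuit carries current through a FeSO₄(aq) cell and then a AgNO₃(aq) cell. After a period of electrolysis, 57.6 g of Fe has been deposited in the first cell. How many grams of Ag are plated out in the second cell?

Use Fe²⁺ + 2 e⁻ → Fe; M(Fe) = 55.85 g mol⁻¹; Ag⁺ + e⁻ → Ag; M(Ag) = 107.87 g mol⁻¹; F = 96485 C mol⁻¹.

n(Fe) = 57.6 / 55.85 = 1.031 mol.
Since Fe²⁺ + 2 e⁻ → Fe, n(e⁻) passed = 2 × 1.031 = 2.063 mol.
Cells in series carry the same charge, so the same 2.063 mol of electrons passes through cell 2.
Ag⁺ + e⁻ → Ag, so n(Ag) = 2.063 / 1 = 2.063 mol.
m(Ag) = 2.063 × 107.87 = 222 g.

222 g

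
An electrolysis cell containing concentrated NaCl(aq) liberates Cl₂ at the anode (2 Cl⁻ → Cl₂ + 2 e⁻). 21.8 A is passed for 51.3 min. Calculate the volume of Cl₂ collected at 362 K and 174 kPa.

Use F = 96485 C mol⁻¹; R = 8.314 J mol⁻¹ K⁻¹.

Q = I·t = 21.80 A × 3078.0 s = 67100 C.
n(e⁻) = Q/F = 67100 / 96485 = 0.6954 mol.
2 electrons are transferred per Cl₂ molecule, so n(Cl₂) = 0.6954 / 2 = 0.3477 mol.
V = nRT/P = (0.3477 × 8.314 × 362) / (174 × 10³ Pa) = 0.00601 m³ = 6.01 L.

6.01 L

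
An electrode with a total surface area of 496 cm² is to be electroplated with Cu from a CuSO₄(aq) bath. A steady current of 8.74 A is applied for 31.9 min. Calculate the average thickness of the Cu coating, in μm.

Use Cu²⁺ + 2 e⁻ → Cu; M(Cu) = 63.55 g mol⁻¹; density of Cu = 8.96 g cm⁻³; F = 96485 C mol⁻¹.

Q = I·t = 8.740 × 1914.0 = 16730 C; n(e⁻) = 0.1734 mol.
n(Cu) = n(e⁻)/2 = 0.08669 mol, so m = 0.08669 × 63.55 = 5.509 g.
Volume = m/ρ = 5.509 / 8.96 = 0.6149 cm³.
Thickness = V/A = 0.6149 / 496 = 0.00124 cm = 12.4 μm.

12.4 μm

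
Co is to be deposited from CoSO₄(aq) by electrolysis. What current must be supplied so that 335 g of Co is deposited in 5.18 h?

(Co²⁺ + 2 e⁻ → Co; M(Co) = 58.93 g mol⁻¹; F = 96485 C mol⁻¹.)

n(Co) = 335 / 58.93 = 5.685 mol.
n(e⁻) = 2 × 5.685 = 11.37 mol.
Q = n(e⁻)·F = 11.37 × 96485 = 1097000 C.
I = Q/t = 1097000 / 18648 s = 58.8 A.

58.8 A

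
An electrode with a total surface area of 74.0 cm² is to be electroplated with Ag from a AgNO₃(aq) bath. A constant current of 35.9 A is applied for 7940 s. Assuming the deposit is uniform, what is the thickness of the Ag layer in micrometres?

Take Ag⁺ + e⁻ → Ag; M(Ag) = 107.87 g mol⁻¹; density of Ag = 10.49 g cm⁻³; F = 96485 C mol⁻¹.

Q = I·t = 35.90 × 7940.0 = 285000 C; n(e⁻) = 2.954 mol.
n(Ag) = n(e⁻)/1 = 2.954 mol, so m = 2.954 × 107.87 = 318.7 g.
Volume = m/ρ = 318.7 / 10.49 = 30.38 cm³.
Thickness = V/A = 30.38 / 74.0 = 0.411 cm = 4110 μm.

4110 μm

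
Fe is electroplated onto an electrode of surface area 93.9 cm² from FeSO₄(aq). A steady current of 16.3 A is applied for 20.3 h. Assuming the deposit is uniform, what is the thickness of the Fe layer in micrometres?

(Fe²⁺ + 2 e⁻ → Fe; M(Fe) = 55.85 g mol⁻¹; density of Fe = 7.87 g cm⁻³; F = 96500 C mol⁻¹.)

4660 μm

Q = I·t = 16.30 × 73080 = 1191000 C; n(e⁻) = 12.34 mol.
n(Fe) = n(e⁻)/2 = 6.172 mol, so m = 6.172 × 55.85 = 344.7 g.
Volume = m/ρ = 344.7 / 7.87 = 43.80 cm³.
Thickness = V/A = 43.80 / 93.9 = 0.466 cm = 4660 μm.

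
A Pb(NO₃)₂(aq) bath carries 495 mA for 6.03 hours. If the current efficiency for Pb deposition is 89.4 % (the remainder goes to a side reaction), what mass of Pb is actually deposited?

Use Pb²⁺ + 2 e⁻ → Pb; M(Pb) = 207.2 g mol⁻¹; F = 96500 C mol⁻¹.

Q = I·t = 0.4950 × 21708 = 10750 C.
n(e⁻) = 10750/96500 = 0.1114 mol; theoretically n(Pb) = 0.1114/2 = 0.05568 mol, m_theo = 11.54 g.
At 89.4 % efficiency, m_actual = 0.894 × 11.54 = 10.3 g.

10.3 g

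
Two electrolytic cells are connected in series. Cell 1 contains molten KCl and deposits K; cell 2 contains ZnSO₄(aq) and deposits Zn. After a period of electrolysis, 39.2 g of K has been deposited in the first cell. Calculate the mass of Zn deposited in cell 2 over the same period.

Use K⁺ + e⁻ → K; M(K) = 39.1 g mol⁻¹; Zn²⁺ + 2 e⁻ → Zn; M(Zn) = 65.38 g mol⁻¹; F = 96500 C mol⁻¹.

32.8 g

n(K) = 39.2 / 39.1 = 1.003 mol.
Since K⁺ + e⁻ → K, n(e⁻) passed = 1 × 1.003 = 1.003 mol.
Cells in series carry the same charge, so the same 1.003 mol of electrons passes through cell 2.
Zn²⁺ + 2 e⁻ → Zn, so n(Zn) = 1.003 / 2 = 0.5013 mol.
m(Zn) = 0.5013 × 65.38 = 32.8 g.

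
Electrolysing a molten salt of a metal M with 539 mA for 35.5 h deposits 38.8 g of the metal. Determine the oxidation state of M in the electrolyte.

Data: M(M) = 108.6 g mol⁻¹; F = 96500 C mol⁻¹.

Q = I·t = 0.5390 A × 127800 s = 68880 C, so n(e⁻) = 68880/96500 = 0.7138 mol.
n(M) deposited = 38.8 / 108.6 = 0.3573 mol.
Electrons per atom = n(e⁻)/n(M) = 0.7138 / 0.3573 = 2.00 ≈ 2, so the ion is M²⁺.

+2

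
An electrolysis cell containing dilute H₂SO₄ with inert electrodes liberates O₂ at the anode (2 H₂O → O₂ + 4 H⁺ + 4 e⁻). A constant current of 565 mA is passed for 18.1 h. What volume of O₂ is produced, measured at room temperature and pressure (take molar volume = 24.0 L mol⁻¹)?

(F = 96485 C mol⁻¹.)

2.29 L

Q = I·t = 0.5650 A × 65160 s = 36820 C.
n(e⁻) = Q/F = 36820 / 96485 = 0.3816 mol.
4 electrons are transferred per O₂ molecule, so n(O₂) = 0.3816 / 4 = 0.09539 mol.
V = n × V_m = 0.09539 × 24.0 = 2.29 L.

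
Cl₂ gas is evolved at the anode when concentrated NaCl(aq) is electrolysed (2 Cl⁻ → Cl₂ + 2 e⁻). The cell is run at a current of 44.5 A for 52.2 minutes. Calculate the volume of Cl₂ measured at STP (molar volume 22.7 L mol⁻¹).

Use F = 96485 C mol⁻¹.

16.4 L

Q = I·t = 44.50 A × 3132.0 s = 139400 C.
n(e⁻) = Q/F = 139400 / 96485 = 1.445 mol.
2 electrons are transferred per Cl₂ molecule, so n(Cl₂) = 1.445 / 2 = 0.7223 mol.
V = n × V_m = 0.7223 × 22.7 = 16.4 L.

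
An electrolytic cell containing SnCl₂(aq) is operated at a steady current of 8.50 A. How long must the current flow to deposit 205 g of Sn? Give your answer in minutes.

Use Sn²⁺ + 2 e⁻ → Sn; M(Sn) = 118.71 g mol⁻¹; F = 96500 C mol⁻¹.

n(Sn) = m/M = 205 / 118.71 = 1.727 mol.
Each Sn atom requires 2 electrons, so n(e⁻) = 2 × 1.727 = 3.454 mol.
Q = n(e⁻)·F = 3.454 × 96500 = 333300 C.
t = Q/I = 333300 / 8.500 A = 39210 s = 654 min.

654 min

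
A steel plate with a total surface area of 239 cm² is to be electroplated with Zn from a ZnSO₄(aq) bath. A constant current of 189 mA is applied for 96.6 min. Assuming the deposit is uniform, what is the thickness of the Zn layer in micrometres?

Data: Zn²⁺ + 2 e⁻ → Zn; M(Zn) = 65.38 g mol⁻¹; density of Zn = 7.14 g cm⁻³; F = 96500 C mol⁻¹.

2.17 μm

Q = I·t = 0.1890 × 5796.0 = 1095 C; n(e⁻) = 0.01135 mol.
n(Zn) = n(e⁻)/2 = 0.005676 mol, so m = 0.005676 × 65.38 = 0.3711 g.
Volume = m/ρ = 0.3711 / 7.14 = 0.05197 cm³.
Thickness = V/A = 0.05197 / 239 = 2.17 × 10⁻⁴ cm = 2.17 μm.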